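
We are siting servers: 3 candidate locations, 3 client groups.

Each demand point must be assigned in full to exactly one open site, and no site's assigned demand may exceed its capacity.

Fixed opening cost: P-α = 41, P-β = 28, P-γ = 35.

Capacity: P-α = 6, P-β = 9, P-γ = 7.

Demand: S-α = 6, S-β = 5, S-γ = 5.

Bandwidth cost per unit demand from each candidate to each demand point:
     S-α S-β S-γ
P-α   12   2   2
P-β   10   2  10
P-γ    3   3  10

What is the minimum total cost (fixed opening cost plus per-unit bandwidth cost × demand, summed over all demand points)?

142

Open {P-α, P-β, P-γ}; cheapest assignment that respects the capacities:
  P-α (cap 6, load 5): S-γ — cost 5×2 = 10
  P-β (cap 9, load 5): S-β — cost 5×2 = 10
  P-γ (cap 7, load 6): S-α — cost 6×3 = 18
  Shipping 38, fixed 104 → total 142.
  Any other capacity-feasible assignment to {P-α, P-β, P-γ} ships for at least 38.
Total demand is 16; every other set of sites either has combined capacity below 16 or cannot fit the demands without splitting one across sites, so {P-α, P-β, P-γ} is the only feasible choice of open sites. Minimum: 142.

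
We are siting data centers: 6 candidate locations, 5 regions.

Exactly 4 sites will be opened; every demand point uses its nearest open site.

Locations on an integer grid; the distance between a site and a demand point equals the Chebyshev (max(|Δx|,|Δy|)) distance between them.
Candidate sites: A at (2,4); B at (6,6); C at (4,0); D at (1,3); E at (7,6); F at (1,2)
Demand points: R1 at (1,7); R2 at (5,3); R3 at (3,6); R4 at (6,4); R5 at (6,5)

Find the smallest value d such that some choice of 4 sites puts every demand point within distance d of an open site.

3

Open {A, B, C, D}.
  Farthest demand point is R1 at distance 3 (to A); all others are ≤ 3.
With {A, B, C, E} the worst case is 3.
With {A, B, C, F} the worst case is 3.
No size-4 selection achieves below 3.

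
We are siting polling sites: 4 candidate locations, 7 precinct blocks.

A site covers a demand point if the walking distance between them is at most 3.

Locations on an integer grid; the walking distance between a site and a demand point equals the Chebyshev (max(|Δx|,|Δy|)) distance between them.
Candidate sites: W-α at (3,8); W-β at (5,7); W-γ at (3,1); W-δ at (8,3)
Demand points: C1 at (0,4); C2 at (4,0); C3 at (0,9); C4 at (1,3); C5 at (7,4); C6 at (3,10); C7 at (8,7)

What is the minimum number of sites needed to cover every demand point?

Coverage sets (demand points within 3 of each site):
  W-α: {C3, C6}
  W-β: {C5, C6, C7}
  W-γ: {C1, C2, C4}
  W-δ: {C5}
No 2 sites suffice: every size-2 union leaves at least one demand point uncovered.
But {W-α, W-β, W-γ} covers everything, so the minimum is 3.

3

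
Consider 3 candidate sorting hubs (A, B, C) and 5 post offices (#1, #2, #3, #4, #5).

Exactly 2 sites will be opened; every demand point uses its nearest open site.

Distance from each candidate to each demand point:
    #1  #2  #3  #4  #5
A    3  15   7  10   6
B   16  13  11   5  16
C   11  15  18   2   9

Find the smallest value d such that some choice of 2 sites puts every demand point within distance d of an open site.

13

Open {A, B}.
  Farthest demand point is #2 at distance 13 (to B); all others are ≤ 13.
With {B, C} the worst case is 13.
With {A, C} the worst case is 15.
No size-2 selection achieves below 13.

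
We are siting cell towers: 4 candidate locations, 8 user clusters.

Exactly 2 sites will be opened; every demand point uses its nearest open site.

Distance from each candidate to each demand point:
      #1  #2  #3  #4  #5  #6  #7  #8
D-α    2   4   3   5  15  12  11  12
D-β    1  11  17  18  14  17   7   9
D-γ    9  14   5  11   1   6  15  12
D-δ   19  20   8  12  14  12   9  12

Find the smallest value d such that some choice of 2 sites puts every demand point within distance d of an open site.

11

Open {D-β, D-γ}.
  Farthest demand point is #2 at distance 11 (to D-β); all others are ≤ 11.
With {D-α, D-γ} the worst case is 12.
With {D-α, D-β} the worst case is 14.
No size-2 selection achieves below 11.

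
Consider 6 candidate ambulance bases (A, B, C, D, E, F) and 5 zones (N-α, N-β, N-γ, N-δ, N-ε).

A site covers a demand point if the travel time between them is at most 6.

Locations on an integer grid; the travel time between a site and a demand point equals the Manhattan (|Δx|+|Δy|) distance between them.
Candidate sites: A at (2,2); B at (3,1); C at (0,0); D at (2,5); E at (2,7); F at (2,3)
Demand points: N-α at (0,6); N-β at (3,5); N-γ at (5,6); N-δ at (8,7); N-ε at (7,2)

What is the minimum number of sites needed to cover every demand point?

Coverage sets (demand points within 6 of each site):
  A: {N-α, N-β, N-ε}
  B: {N-β, N-ε}
  C: {N-α}
  D: {N-α, N-β, N-γ}
  E: {N-α, N-β, N-γ, N-δ}
  F: {N-α, N-β, N-γ, N-ε}
No single site covers all 5 demand points.
But {A, E} covers everything, so the minimum is 2.

2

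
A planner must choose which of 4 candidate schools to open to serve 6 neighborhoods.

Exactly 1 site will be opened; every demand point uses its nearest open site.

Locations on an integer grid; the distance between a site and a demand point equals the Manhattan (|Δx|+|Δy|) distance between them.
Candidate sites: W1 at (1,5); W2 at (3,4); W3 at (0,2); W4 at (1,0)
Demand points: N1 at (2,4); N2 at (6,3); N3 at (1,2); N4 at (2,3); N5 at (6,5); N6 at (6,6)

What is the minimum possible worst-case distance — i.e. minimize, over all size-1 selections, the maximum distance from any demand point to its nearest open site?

Open {W2}.
  Farthest demand point is N6 at distance 5 (to W2); all others are ≤ 5.
With {W1} the worst case is 7.
With {W3} the worst case is 10.
No size-1 selection achieves below 5.

5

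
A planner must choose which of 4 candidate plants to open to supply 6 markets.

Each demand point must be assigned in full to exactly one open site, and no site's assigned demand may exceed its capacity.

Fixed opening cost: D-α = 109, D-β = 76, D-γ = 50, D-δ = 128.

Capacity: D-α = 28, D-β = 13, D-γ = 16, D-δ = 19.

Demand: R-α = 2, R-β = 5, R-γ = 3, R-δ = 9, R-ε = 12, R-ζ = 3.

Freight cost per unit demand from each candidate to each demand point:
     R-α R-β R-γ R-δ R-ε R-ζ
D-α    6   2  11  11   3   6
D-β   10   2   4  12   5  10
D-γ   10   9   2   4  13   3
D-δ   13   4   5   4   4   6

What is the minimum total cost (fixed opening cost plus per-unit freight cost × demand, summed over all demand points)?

Open {D-α, D-γ}; cheapest assignment that respects the capacities:
  D-α (cap 28, load 19): R-α, R-β, R-ε — cost 2×6 + 5×2 + 12×3 = 58
  D-γ (cap 16, load 15): R-γ, R-δ, R-ζ — cost 3×2 + 9×4 + 3×3 = 51
  Shipping 109, fixed 159 → total 268.
  Any other capacity-feasible assignment to {D-α, D-γ} ships for at least 109.
Compare {D-γ, D-δ}: its best feasible assignment gives total 323.
Compare {D-α, D-β, D-γ}: its best feasible assignment gives total 344.
Every other set of open sites that can feasibly serve all demand totals ≥ 323 even under its best assignment. Minimum: 268.

268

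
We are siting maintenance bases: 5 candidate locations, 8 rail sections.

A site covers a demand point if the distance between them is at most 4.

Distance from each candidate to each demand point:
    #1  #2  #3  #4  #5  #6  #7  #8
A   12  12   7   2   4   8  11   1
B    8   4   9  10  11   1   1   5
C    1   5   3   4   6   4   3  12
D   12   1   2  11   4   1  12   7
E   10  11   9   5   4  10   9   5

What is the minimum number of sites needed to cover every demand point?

Coverage sets (demand points within 4 of each site):
  A: {#4, #5, #8}
  B: {#2, #6, #7}
  C: {#1, #3, #4, #6, #7}
  D: {#2, #3, #5, #6}
  E: {#5}
No 2 sites suffice: every size-2 union leaves at least one demand point uncovered.
But {A, B, C} covers everything, so the minimum is 3.

3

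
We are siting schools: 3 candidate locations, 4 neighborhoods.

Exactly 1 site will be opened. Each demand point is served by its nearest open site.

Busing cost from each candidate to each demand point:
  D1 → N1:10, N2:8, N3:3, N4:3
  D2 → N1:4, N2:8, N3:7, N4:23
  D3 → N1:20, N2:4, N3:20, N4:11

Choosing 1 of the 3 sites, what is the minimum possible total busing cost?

24

Open {D1}.
  N1→D1 10, N2→D1 8, N3→D1 3, N4→D1 3  ⇒ total 24.
Compare {D2}: total 42.
Compare {D3}: total 55.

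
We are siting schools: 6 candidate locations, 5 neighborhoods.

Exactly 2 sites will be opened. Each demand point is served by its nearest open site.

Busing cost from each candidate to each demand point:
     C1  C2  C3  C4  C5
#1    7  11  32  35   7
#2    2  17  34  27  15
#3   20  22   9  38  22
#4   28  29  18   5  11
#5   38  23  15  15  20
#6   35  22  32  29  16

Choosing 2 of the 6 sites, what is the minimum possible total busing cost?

48

Open {#1, #4}.
  C1→#1 7, C2→#1 11, C3→#4 18, C4→#4 5, C5→#1 7  ⇒ total 48.
Compare {#2, #4}: total 53.
Compare {#1, #5}: total 55.
No size-2 selection does better; minimum is 48.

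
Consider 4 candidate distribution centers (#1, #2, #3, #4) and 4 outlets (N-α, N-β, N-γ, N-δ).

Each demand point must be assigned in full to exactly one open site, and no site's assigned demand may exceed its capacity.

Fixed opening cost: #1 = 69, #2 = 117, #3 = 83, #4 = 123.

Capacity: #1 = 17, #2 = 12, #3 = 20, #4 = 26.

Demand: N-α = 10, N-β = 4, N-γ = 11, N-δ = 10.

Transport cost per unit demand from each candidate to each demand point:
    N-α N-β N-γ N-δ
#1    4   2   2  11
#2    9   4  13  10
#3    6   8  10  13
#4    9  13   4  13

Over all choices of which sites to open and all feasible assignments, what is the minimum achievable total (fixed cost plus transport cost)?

372

Open {#1, #3}; cheapest assignment that respects the capacities:
  #1 (cap 17, load 15): N-β, N-γ — cost 4×2 + 11×2 = 30
  #3 (cap 20, load 20): N-α, N-δ — cost 10×6 + 10×13 = 190
  Shipping 220, fixed 152 → total 372.
  Any other capacity-feasible assignment to {#1, #3} ships for at least 220.
Compare {#1, #4}: its best feasible assignment gives total 414.
Compare {#1, #2, #3}: its best feasible assignment gives total 459.
Every other set of open sites that can feasibly serve all demand totals ≥ 414 even under its best assignment. Minimum: 372.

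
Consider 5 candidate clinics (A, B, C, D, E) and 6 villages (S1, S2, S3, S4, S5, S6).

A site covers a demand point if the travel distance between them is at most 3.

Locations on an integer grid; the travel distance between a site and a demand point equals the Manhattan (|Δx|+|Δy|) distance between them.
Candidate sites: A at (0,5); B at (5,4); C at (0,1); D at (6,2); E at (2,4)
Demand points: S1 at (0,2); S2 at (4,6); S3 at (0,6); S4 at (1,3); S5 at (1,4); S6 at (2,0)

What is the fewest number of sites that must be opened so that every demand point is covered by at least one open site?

3

Coverage sets (demand points within 3 of each site):
  A: {S1, S3, S4, S5}
  B: {S2}
  C: {S1, S4, S6}
  D: {}
  E: {S4, S5}
No 2 sites suffice: every size-2 union leaves at least one demand point uncovered.
But {A, B, C} covers everything, so the minimum is 3.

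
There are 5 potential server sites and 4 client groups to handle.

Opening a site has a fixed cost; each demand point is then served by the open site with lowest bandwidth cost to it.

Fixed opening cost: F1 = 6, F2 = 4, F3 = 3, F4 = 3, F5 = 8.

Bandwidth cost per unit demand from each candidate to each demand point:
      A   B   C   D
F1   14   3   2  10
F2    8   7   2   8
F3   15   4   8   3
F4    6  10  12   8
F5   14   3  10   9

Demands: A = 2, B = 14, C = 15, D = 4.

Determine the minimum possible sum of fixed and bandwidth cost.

108

Open {F1, F3, F4}: assign each demand point to its cheapest open site.
  A→F4 2×6=12, B→F1 14×3=42, C→F1 15×2=30, D→F3 4×3=12
  bandwidth cost 96, fixed 12 → total 108.
Compare {F1, F2, F3, F4}: bandwidth cost 96 + fixed 16 = 112.
Compare {F1, F2, F3}: bandwidth cost 100 + fixed 13 = 113.
Compare {F2, F3, F4, F5}: bandwidth cost 96 + fixed 18 = 114.
All other subsets cost ≥ 112. Minimum total cost: 108.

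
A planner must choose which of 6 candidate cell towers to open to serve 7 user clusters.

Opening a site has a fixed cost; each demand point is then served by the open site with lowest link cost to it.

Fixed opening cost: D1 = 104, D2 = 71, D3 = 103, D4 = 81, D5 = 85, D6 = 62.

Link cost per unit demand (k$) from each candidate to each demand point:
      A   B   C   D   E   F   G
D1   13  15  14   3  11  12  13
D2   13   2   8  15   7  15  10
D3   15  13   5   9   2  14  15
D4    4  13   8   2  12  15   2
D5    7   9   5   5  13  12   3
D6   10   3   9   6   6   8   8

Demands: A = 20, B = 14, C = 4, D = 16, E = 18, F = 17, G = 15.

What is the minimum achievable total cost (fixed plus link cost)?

603

Open {D4, D6}: assign each demand point to its cheapest open site.
  A→D4 20×4=80, B→D6 14×3=42, C→D4 4×8=32, D→D4 16×2=32, E→D6 18×6=108, F→D6 17×8=136, G→D4 15×2=30
  link cost 460, fixed 143 → total 603.
Compare {D3, D4, D6}: link cost 376 + fixed 246 = 622.
Compare {D2, D4, D6}: link cost 446 + fixed 214 = 660.
Compare {D4, D5, D6}: link cost 448 + fixed 228 = 676.
All other subsets cost ≥ 622. Minimum total cost: 603.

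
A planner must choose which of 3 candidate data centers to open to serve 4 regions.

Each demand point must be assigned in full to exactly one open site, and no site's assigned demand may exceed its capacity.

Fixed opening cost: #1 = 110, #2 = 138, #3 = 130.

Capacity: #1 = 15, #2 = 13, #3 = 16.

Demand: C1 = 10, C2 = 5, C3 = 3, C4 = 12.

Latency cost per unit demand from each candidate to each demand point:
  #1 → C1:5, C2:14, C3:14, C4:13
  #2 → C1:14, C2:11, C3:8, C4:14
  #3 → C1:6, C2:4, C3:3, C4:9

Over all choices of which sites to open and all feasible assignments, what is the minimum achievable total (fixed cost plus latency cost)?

Open {#1, #3}; cheapest assignment that respects the capacities:
  #1 (cap 15, load 15): C1, C2 — cost 10×5 + 5×14 = 120
  #3 (cap 16, load 15): C3, C4 — cost 3×3 + 12×9 = 117
  Shipping 237, fixed 240 → total 477.
  Any other capacity-feasible assignment to {#1, #3} ships for at least 237.
Compare {#1, #2, #3}: its best feasible assignment gives total 600.
Every other set of open sites that can feasibly serve all demand totals ≥ 600 even under its best assignment. Minimum: 477.

477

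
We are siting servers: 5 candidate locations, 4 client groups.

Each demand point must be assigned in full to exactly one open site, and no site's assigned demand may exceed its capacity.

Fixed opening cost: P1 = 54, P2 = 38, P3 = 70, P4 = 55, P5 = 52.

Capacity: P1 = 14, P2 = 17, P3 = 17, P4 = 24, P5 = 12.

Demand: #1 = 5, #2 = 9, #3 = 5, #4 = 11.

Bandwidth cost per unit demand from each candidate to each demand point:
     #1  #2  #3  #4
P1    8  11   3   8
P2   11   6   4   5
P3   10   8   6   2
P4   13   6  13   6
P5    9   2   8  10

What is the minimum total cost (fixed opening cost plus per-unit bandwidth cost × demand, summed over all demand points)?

254

Open {P2, P3}; cheapest assignment that respects the capacities:
  P2 (cap 17, load 14): #2, #3 — cost 9×6 + 5×4 = 74
  P3 (cap 17, load 16): #1, #4 — cost 5×10 + 11×2 = 72
  Shipping 146, fixed 108 → total 254.
  Any other capacity-feasible assignment to {P2, P3} ships for at least 146.
Compare {P2, P3, P5}: its best feasible assignment gives total 270.
Compare {P1, P3, P5}: its best feasible assignment gives total 271.
Every other set of open sites that can feasibly serve all demand totals ≥ 270 even under its best assignment. Minimum: 254.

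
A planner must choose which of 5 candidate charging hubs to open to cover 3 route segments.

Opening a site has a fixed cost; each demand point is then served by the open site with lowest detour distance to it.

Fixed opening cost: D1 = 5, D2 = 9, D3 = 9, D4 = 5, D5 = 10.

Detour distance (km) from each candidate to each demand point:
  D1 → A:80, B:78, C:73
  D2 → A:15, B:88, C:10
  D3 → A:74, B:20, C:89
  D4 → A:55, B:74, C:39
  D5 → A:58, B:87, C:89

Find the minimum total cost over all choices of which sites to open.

63

Open {D2, D3}: assign each demand point to its cheapest open site.
  A→D2 15, B→D3 20, C→D2 10
  detour distance 45, fixed 18 → total 63.
Compare {D1, D2, D3}: detour distance 45 + fixed 23 = 68.
Compare {D2, D3, D4}: detour distance 45 + fixed 23 = 68.
Compare {D2, D3, D5}: detour distance 45 + fixed 28 = 73.
All other subsets cost ≥ 68. Minimum total cost: 63.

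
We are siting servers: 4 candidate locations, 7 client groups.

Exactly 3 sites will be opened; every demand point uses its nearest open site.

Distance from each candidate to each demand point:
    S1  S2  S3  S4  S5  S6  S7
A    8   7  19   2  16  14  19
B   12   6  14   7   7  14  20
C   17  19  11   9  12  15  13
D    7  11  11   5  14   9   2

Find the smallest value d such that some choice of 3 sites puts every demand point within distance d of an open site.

11

Open {A, B, D}.
  Farthest demand point is S3 at distance 11 (to D); all others are ≤ 11.
With {B, C, D} the worst case is 11.
With {A, C, D} the worst case is 12.
No size-3 selection achieves below 11.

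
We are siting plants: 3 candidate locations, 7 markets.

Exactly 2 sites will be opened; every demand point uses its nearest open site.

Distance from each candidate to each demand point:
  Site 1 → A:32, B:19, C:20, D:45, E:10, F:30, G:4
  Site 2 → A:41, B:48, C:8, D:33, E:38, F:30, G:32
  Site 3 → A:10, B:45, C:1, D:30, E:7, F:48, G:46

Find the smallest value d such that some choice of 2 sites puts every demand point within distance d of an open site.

30

Open {Site 1, Site 3}.
  Farthest demand point is D at distance 30 (to Site 3); all others are ≤ 30.
With {Site 1, Site 2} the worst case is 33.
With {Site 2, Site 3} the worst case is 45.
No size-2 selection achieves below 30.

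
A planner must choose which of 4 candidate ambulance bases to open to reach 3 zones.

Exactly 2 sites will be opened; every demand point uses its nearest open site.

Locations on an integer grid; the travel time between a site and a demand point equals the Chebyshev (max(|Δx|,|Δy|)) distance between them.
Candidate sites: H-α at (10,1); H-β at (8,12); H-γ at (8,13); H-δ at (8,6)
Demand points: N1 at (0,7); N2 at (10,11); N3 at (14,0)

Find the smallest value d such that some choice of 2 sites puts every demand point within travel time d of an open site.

8

Open {H-α, H-β}.
  Farthest demand point is N1 at travel time 8 (to H-β); all others are ≤ 8.
With {H-α, H-γ} the worst case is 8.
With {H-α, H-δ} the worst case is 8.
No size-2 selection achieves below 8.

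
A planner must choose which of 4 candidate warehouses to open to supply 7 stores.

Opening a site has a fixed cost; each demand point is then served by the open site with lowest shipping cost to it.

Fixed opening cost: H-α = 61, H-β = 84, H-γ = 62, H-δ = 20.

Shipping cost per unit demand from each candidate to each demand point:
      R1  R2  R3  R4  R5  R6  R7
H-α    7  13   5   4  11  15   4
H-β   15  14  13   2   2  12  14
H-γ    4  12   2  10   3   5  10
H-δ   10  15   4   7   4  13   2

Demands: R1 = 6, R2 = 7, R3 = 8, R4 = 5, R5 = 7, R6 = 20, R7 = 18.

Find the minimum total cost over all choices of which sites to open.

398

Open {H-γ, H-δ}: assign each demand point to its cheapest open site.
  R1→H-γ 6×4=24, R2→H-γ 7×12=84, R3→H-γ 8×2=16, R4→H-δ 5×7=35, R5→H-γ 7×3=21, R6→H-γ 20×5=100, R7→H-δ 18×2=36
  shipping cost 316, fixed 82 → total 398.
Compare {H-α, H-γ, H-δ}: shipping cost 301 + fixed 143 = 444.
Compare {H-β, H-γ, H-δ}: shipping cost 284 + fixed 166 = 450.
Compare {H-α, H-γ}: shipping cost 337 + fixed 123 = 460.
All other subsets cost ≥ 444. Minimum total cost: 398.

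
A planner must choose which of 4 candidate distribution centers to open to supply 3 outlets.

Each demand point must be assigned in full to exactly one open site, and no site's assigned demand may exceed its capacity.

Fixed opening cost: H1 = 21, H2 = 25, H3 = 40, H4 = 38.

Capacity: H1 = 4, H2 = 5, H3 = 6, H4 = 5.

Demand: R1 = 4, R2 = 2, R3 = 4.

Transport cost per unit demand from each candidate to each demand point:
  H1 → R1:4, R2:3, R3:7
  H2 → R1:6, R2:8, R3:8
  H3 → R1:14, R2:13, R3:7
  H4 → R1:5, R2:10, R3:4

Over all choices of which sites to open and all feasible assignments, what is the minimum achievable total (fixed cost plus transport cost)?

130

Open {H1, H2, H4}; cheapest assignment that respects the capacities:
  H1 (cap 4, load 2): R2 — cost 2×3 = 6
  H2 (cap 5, load 4): R1 — cost 4×6 = 24
  H4 (cap 5, load 4): R3 — cost 4×4 = 16
  Shipping 46, fixed 84 → total 130.
  Any other capacity-feasible assignment to {H1, H2, H4} ships for at least 46.
Compare {H1, H3}: its best feasible assignment gives total 131.
Compare {H2, H3}: its best feasible assignment gives total 143.
Every other set of open sites that can feasibly serve all demand totals ≥ 131 even under its best assignment. Minimum: 130.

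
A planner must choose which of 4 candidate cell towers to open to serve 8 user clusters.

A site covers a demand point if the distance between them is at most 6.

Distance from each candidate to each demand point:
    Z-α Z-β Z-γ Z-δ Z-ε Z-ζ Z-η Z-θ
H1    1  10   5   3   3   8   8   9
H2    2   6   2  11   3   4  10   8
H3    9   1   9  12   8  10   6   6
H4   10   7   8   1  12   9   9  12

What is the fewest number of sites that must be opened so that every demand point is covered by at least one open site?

3

Coverage sets (demand points within 6 of each site):
  H1: {Z-α, Z-γ, Z-δ, Z-ε}
  H2: {Z-α, Z-β, Z-γ, Z-ε, Z-ζ}
  H3: {Z-β, Z-η, Z-θ}
  H4: {Z-δ}
No 2 sites suffice: every size-2 union leaves at least one demand point uncovered.
But {H1, H2, H3} covers everything, so the minimum is 3.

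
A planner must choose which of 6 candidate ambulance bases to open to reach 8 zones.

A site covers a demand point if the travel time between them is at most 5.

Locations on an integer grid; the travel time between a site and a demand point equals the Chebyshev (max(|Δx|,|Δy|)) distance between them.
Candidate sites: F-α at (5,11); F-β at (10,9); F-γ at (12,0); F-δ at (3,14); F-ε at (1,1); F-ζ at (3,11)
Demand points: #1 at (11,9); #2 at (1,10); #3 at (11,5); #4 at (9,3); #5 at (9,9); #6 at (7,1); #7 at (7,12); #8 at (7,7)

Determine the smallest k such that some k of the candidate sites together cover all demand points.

3

Coverage sets (demand points within 5 of each site):
  F-α: {#2, #5, #7, #8}
  F-β: {#1, #3, #5, #7, #8}
  F-γ: {#3, #4, #6}
  F-δ: {#2, #7}
  F-ε: {}
  F-ζ: {#2, #7, #8}
No 2 sites suffice: every size-2 union leaves at least one demand point uncovered.
But {F-α, F-β, F-γ} covers everything, so the minimum is 3.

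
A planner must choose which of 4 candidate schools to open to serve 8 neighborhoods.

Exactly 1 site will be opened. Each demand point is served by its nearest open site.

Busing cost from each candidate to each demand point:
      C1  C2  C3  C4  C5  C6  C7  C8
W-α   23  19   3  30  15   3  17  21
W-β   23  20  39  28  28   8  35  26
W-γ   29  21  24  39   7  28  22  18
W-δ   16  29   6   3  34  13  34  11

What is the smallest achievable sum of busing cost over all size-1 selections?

Open {W-α}.
  C1→W-α 23, C2→W-α 19, C3→W-α 3, C4→W-α 30, C5→W-α 15, C6→W-α 3, C7→W-α 17, C8→W-α 21  ⇒ total 131.
Compare {W-δ}: total 146.
Compare {W-γ}: total 188.
No size-1 selection does better; minimum is 131.

131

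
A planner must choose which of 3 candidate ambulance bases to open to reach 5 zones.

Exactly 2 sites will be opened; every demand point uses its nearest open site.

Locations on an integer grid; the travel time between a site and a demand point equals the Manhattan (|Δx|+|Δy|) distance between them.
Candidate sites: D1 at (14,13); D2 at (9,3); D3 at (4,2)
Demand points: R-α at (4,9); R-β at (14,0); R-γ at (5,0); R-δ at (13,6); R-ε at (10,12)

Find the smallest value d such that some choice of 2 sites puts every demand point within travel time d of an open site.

10

Open {D2, D3}.
  Farthest demand point is R-ε at travel time 10 (to D2); all others are ≤ 10.
With {D1, D2} the worst case is 11.
With {D1, D3} the worst case is 12.
No size-2 selection achieves below 10.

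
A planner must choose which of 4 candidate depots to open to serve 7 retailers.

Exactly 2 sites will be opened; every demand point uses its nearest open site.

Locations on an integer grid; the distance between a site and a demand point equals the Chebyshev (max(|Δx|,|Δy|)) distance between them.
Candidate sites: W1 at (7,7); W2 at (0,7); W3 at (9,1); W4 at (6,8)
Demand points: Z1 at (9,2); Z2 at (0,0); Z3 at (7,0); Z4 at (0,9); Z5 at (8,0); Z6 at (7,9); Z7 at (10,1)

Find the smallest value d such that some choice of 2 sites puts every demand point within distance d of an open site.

Open {W1, W2}.
  Farthest demand point is Z2 at distance 7 (to W1); all others are ≤ 7.
With {W1, W3} the worst case is 7.
With {W1, W4} the worst case is 7.
No size-2 selection achieves below 7.

7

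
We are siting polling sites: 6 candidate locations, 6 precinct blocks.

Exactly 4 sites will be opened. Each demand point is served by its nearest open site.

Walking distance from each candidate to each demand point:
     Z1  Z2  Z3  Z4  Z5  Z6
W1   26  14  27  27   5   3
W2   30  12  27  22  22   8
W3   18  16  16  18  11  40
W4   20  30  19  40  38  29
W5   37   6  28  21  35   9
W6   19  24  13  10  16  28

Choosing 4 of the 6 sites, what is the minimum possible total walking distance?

55

Open {W1, W3, W5, W6}.
  Z1→W3 18, Z2→W5 6, Z3→W6 13, Z4→W6 10, Z5→W1 5, Z6→W1 3  ⇒ total 55.
Compare {W1, W2, W5, W6}: total 56.
Compare {W1, W4, W5, W6}: total 56.
No size-4 selection does better; minimum is 55.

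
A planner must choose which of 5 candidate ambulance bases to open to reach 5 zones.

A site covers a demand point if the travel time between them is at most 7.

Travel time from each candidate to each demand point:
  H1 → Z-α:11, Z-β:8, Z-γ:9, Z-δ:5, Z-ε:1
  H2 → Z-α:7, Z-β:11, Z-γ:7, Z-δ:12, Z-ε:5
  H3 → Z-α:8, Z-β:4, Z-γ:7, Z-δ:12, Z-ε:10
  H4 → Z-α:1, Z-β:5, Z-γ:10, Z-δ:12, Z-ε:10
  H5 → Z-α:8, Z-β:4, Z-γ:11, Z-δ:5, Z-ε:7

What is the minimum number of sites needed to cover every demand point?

2

Coverage sets (demand points within 7 of each site):
  H1: {Z-δ, Z-ε}
  H2: {Z-α, Z-γ, Z-ε}
  H3: {Z-β, Z-γ}
  H4: {Z-α, Z-β}
  H5: {Z-β, Z-δ, Z-ε}
No single site covers all 5 demand points.
But {H2, H5} covers everything, so the minimum is 2.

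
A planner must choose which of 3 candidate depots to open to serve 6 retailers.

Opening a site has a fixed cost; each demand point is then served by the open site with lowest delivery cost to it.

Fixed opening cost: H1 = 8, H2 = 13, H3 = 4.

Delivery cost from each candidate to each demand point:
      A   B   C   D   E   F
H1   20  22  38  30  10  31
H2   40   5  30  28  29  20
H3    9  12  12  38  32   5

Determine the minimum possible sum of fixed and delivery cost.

Open {H1, H3}: assign each demand point to its cheapest open site.
  A→H3 9, B→H3 12, C→H3 12, D→H1 30, E→H1 10, F→H3 5
  delivery cost 78, fixed 12 → total 90.
Compare {H1, H2, H3}: delivery cost 69 + fixed 25 = 94.
Compare {H2, H3}: delivery cost 88 + fixed 17 = 105.
Compare {H3}: delivery cost 108 + fixed 4 = 112.
All other subsets cost ≥ 94. Minimum total cost: 90.

90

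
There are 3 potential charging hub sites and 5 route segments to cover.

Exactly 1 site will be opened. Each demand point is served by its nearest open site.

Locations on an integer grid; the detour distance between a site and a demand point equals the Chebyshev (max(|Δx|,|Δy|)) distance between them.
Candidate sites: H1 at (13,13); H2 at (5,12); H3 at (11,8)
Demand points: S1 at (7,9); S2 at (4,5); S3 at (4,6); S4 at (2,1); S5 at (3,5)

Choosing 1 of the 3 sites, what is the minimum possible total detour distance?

Open {H2}.
  S1→H2 3, S2→H2 7, S3→H2 6, S4→H2 11, S5→H2 7  ⇒ total 34.
Compare {H3}: total 35.
Compare {H1}: total 46.

34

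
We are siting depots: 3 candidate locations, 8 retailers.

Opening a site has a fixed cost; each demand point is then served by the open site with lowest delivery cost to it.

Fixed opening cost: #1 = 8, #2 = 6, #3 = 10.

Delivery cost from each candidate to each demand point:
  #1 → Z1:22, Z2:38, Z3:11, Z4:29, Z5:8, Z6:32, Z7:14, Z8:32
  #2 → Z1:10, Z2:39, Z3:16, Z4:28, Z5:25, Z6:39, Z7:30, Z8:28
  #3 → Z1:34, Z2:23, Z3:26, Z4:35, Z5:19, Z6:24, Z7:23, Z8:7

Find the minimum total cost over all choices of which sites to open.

149

Open {#1, #2, #3}: assign each demand point to its cheapest open site.
  Z1→#2 10, Z2→#3 23, Z3→#1 11, Z4→#2 28, Z5→#1 8, Z6→#3 24, Z7→#1 14, Z8→#3 7
  delivery cost 125, fixed 24 → total 149.
Compare {#1, #3}: delivery cost 138 + fixed 18 = 156.
Compare {#2, #3}: delivery cost 150 + fixed 16 = 166.
Compare {#1, #2}: delivery cost 169 + fixed 14 = 183.
All other subsets cost ≥ 156. Minimum total cost: 149.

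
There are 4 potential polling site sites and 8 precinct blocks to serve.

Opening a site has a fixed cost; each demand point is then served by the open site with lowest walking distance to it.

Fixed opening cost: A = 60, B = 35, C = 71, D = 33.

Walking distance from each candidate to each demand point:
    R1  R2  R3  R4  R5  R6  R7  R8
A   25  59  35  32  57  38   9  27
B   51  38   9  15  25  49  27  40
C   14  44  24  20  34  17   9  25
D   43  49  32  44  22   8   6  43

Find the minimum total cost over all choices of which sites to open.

Open {B, D}: assign each demand point to its cheapest open site.
  R1→D 43, R2→B 38, R3→B 9, R4→B 15, R5→D 22, R6→D 8, R7→D 6, R8→B 40
  walking distance 181, fixed 68 → total 249.
Compare {C}: walking distance 187 + fixed 71 = 258.
Compare {B, C}: walking distance 152 + fixed 106 = 258.
Compare {C, D}: walking distance 163 + fixed 104 = 267.
All other subsets cost ≥ 258. Minimum total cost: 249.

249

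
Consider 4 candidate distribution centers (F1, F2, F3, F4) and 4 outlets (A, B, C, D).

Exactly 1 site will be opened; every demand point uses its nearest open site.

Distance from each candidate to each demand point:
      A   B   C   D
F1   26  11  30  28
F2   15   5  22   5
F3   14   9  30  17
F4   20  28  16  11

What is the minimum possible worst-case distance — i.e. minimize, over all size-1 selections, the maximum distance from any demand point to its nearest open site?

22

Open {F2}.
  Farthest demand point is C at distance 22 (to F2); all others are ≤ 22.
With {F4} the worst case is 28.
With {F1} the worst case is 30.
No size-1 selection achieves below 22.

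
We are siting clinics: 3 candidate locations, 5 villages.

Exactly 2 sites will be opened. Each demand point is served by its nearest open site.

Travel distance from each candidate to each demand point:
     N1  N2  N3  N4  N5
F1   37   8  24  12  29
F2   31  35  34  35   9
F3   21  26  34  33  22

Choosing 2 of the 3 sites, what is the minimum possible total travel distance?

Open {F1, F2}.
  N1→F2 31, N2→F1 8, N3→F1 24, N4→F1 12, N5→F2 9  ⇒ total 84.
Compare {F1, F3}: total 87.
Compare {F2, F3}: total 123.

84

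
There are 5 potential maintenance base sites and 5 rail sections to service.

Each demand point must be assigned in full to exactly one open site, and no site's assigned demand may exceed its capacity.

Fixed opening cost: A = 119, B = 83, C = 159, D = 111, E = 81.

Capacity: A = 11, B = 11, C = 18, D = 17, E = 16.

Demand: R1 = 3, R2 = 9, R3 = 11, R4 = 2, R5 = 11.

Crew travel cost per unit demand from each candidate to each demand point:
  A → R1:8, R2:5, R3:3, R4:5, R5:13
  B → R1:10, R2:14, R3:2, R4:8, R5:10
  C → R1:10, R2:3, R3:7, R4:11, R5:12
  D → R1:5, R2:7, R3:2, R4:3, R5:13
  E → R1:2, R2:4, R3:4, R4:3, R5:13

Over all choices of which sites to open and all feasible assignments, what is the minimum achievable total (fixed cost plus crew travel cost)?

Open {B, D, E}; cheapest assignment that respects the capacities:
  B (cap 11, load 11): R5 — cost 11×10 = 110
  D (cap 17, load 13): R3, R4 — cost 11×2 + 2×3 = 28
  E (cap 16, load 12): R1, R2 — cost 3×2 + 9×4 = 42
  Shipping 180, fixed 275 → total 455.
  Any other capacity-feasible assignment to {B, D, E} ships for at least 180.
Compare {A, B, E}: its best feasible assignment gives total 474.
Compare {A, B, D}: its best feasible assignment gives total 511.
Every other set of open sites that can feasibly serve all demand totals ≥ 474 even under its best assignment. Minimum: 455.

455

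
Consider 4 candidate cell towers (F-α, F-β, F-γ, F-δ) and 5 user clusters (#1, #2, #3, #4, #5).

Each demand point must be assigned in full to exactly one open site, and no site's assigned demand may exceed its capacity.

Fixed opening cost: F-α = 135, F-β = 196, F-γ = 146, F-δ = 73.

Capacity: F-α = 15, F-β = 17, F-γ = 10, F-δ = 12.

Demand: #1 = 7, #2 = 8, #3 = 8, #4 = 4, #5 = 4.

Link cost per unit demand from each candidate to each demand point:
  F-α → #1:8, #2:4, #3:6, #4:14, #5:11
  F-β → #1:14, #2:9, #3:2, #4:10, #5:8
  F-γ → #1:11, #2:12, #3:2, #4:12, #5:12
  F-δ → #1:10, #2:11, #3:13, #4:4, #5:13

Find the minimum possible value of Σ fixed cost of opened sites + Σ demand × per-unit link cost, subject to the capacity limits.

Open {F-α, F-β}; cheapest assignment that respects the capacities:
  F-α (cap 15, load 15): #1, #2 — cost 7×8 + 8×4 = 88
  F-β (cap 17, load 16): #3, #4, #5 — cost 8×2 + 4×10 + 4×8 = 88
  Shipping 176, fixed 331 → total 507.
  Any other capacity-feasible assignment to {F-α, F-β} ships for at least 176.
Compare {F-α, F-γ, F-δ}: its best feasible assignment gives total 526.
Compare {F-α, F-β, F-δ}: its best feasible assignment gives total 556.
Every other set of open sites that can feasibly serve all demand totals ≥ 526 even under its best assignment. Minimum: 507.

507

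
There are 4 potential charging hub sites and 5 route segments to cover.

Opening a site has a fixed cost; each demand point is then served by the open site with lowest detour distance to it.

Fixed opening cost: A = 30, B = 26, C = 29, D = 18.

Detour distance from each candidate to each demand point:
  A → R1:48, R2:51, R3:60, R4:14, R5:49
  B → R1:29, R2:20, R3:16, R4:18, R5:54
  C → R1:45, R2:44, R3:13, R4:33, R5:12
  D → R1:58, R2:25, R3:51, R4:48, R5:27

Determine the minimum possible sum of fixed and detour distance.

Open {B, C}: assign each demand point to its cheapest open site.
  R1→B 29, R2→B 20, R3→C 13, R4→B 18, R5→C 12
  detour distance 92, fixed 55 → total 147.
Compare {B, D}: detour distance 110 + fixed 44 = 154.
Compare {B}: detour distance 137 + fixed 26 = 163.
Compare {B, C, D}: detour distance 92 + fixed 73 = 165.
All other subsets cost ≥ 154. Minimum total cost: 147.

147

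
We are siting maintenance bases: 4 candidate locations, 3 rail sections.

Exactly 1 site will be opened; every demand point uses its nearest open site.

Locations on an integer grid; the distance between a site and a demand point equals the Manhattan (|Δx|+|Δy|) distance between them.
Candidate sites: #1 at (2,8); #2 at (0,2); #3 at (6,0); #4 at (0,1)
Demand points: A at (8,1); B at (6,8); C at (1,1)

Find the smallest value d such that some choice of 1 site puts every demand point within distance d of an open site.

Open {#3}.
  Farthest demand point is B at distance 8 (to #3); all others are ≤ 8.
With {#2} the worst case is 12.
With {#1} the worst case is 13.
No size-1 selection achieves below 8.

8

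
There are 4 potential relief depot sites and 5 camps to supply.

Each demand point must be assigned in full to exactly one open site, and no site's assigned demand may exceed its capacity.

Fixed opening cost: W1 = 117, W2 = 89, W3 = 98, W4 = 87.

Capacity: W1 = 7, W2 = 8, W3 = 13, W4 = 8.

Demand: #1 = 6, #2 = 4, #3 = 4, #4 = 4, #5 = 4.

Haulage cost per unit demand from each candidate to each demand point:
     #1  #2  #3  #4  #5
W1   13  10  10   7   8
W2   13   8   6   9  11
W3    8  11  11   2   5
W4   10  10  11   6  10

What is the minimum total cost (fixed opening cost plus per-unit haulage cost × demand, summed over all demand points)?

418

Open {W2, W3, W4}; cheapest assignment that respects the capacities:
  W2 (cap 8, load 8): #2, #3 — cost 4×8 + 4×6 = 56
  W3 (cap 13, load 8): #4, #5 — cost 4×2 + 4×5 = 28
  W4 (cap 8, load 6): #1 — cost 6×10 = 60
  Shipping 144, fixed 274 → total 418.
  Any other capacity-feasible assignment to {W2, W3, W4} ships for at least 144.
Compare {W1, W2, W3}: its best feasible assignment gives total 448.
Compare {W1, W3, W4}: its best feasible assignment gives total 474.
Every other set of open sites that can feasibly serve all demand totals ≥ 448 even under its best assignment. Minimum: 418.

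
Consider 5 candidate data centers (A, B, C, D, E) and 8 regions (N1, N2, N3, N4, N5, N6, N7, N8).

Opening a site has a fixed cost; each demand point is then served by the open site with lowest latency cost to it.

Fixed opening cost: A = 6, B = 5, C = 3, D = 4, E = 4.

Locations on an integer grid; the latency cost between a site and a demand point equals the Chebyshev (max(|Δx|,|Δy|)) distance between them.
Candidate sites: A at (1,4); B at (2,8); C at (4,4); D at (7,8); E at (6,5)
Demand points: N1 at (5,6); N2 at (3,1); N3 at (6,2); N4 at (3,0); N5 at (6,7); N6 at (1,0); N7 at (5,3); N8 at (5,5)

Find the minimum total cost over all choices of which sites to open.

Open {C}: assign each demand point to its cheapest open site.
  N1→C 2, N2→C 3, N3→C 2, N4→C 4, N5→C 3, N6→C 4, N7→C 1, N8→C 1
  latency cost 20, fixed 3 → total 23.
Compare {C, D}: latency cost 18 + fixed 7 = 25.
Compare {C, E}: latency cost 18 + fixed 7 = 25.
Compare {E}: latency cost 23 + fixed 4 = 27.
All other subsets cost ≥ 25. Minimum total cost: 23.

23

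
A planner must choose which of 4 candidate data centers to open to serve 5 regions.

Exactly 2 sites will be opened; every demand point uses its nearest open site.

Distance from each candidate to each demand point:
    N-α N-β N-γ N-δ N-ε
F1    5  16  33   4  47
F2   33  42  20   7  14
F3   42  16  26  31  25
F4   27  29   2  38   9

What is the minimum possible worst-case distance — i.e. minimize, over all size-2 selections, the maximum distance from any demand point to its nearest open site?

Open {F1, F4}.
  Farthest demand point is N-β at distance 16 (to F1); all others are ≤ 16.
With {F1, F2} the worst case is 20.
With {F1, F3} the worst case is 26.
No size-2 selection achieves below 16.

16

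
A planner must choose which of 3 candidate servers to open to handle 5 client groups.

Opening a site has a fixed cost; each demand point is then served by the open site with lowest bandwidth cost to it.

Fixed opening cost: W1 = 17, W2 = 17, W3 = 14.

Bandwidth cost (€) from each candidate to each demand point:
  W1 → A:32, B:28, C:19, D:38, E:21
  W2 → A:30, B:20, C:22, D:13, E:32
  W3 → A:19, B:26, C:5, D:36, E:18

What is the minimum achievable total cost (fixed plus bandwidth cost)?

Open {W2, W3}: assign each demand point to its cheapest open site.
  A→W3 19, B→W2 20, C→W3 5, D→W2 13, E→W3 18
  bandwidth cost 75, fixed 31 → total 106.
Compare {W3}: bandwidth cost 104 + fixed 14 = 118.
Compare {W1, W2, W3}: bandwidth cost 75 + fixed 48 = 123.
Compare {W2}: bandwidth cost 117 + fixed 17 = 134.
All other subsets cost ≥ 118. Minimum total cost: 106.

106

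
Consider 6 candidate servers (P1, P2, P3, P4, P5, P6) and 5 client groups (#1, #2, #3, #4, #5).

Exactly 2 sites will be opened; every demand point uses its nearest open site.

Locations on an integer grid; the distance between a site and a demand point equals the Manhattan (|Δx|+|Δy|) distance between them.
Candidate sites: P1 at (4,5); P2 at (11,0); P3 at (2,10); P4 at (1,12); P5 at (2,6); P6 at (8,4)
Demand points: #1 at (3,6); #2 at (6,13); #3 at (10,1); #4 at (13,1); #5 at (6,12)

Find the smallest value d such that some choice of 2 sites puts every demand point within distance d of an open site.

7

Open {P2, P3}.
  Farthest demand point is #2 at distance 7 (to P3); all others are ≤ 7.
With {P2, P4} the worst case is 8.
With {P3, P6} the worst case is 8.
No size-2 selection achieves below 7.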